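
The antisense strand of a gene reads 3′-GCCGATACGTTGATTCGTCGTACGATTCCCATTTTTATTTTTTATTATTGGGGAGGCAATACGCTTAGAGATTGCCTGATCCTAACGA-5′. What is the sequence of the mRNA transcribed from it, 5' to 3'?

5'-CGGCUAUGCAACUAAGCAGCAUGCUAAGGGUAAAAAUAAAAAAUAAUAACCCCUCCGUUAUGCGAAUCUCUAACGGACUAGGAUUGCU-3'

Reading the template 3'→5' as shown, RNA polymerase pairs each base (A→U, T→A, G↔C) to build mRNA 5'→3' directly.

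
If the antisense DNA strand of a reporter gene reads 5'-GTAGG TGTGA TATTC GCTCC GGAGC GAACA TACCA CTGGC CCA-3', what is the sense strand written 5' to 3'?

The coding strand is complementary and antiparallel to the template: take the complement (A↔T, G↔C) and reverse.

5'-TGGGCCAGTGGTATGTTCGCTCCGGAGCGAATATCACACCTAC-3'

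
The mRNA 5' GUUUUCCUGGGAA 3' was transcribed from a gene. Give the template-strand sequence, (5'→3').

Replace U with T to get the coding DNA strand: GTTTTCCTGGGAA. The template strand is its reverse complement (complement CAAAAGGACCCTT, then reverse).

5′-TTCCCAGGAAAAC-3′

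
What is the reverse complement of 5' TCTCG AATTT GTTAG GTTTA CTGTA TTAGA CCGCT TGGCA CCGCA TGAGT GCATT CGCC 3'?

Reading the sequence 3'→5' and pairing each base (A↔T, G↔C) gives the reverse complement directly.

5'-GGCGAATGCACTCATGCGGTGCCAAGCGGTCTAATACAGTAAACCTAACAAATTCGAGA-3'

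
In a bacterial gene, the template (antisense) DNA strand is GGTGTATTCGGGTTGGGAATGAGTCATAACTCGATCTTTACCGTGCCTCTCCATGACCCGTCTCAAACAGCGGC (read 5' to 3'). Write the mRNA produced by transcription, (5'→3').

5'-GCCGCUGUUUGAGACGGGUCAUGGAGAGGCACGGUAAAGAUCGAGUUAUGACUCAUUCCCAACCCGAAUACACC-3'

RNA polymerase reads the template 3'→5' and synthesizes mRNA 5'→3' by base-pairing (A→U, T→A, G↔C). The complement of the template is CCACATAAGCCCAACCCTTACTCAGTATTGAGCTAGAAATGGCACGGAGAGGTACTGGGCAGAGTTTGTCGCCG; antiparallel, so 5'→3' the coding strand is GCCGCTGTTTGAGACGGGTCATGGAGAGGCACGGTAAAGATCGAGTTATGACTCATTCCCAACCCGAATACACC. Replace T with U for the mRNA.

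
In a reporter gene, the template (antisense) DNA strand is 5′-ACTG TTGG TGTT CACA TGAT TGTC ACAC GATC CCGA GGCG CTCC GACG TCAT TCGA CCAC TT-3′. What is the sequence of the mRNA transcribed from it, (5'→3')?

RNA polymerase reads the template 3'→5' and synthesizes mRNA 5'→3' by base-pairing (A→U, T→A, G↔C). The complement of the template is TGACAACCACAAGTGTACTAACAGTGTGCTAGGGCTCCGCGAGGCTGCAGTAAGCTGGTGAA; antiparallel, so 5'→3' the coding strand is AAGTGGTCGAATGACGTCGGAGCGCCTCGGGATCGTGTGACAATCATGTGAACACCAACAGT. Replace T with U for the mRNA.

5'-AAGUGGUCGAAUGACGUCGGAGCGCCUCGGGAUCGUGUGACAAUCAUGUGAACACCAACAGU-3'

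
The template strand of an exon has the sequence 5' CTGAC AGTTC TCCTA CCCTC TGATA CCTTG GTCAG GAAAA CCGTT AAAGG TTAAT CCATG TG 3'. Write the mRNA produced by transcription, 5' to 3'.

The mRNA has the sequence of the coding strand (reverse complement of the template) with T→U. Reverse complement of CTGACAGTTCTCCTACCCTCTGATACCTTGGTCAGGAAAACCGTTAAAGGTTAATCCATGTG is CACATGGATTAACCTTTAACGGTTTTCCTGACCAAGGTATCAGAGGGTAGGAGAACTGTCAG; then T→U.

5′-CACAUGGAUUAACCUUUAACGGUUUUCCUGACCAAGGUAUCAGAGGGUAGGAGAACUGUCAG-3′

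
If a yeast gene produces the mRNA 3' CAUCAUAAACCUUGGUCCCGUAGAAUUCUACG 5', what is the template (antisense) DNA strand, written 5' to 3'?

Written 5'→3' the mRNA is GCAUCUUAAGAUGCCCUGGUUCCAAAUACUAC, so the coding DNA strand is GCATCTTAAGATGCCCTGGTTCCAAATACTAC. The template is its reverse complement.

5'-GTAGTATTTGGAACCAGGGCATCTTAAGATGC-3'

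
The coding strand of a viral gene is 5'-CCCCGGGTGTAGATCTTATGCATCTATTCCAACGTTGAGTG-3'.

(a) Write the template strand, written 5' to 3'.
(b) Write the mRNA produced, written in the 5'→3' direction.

(a) 5'-CACTCAACGTTGGAATAGATGCATAAGATCTACACCCGGGG-3'
(b) 5'-CCCCGGGUGUAGAUCUUAUGCAUCUAUUCCAACGUUGAGUG-3'

(a) The template strand is the reverse complement of the coding strand: complement GGGGCCCACATCTAGAATACGTAGATAAGGTTGCAACTCAC, then reverse.
(b) mRNA matches the coding strand with T→U.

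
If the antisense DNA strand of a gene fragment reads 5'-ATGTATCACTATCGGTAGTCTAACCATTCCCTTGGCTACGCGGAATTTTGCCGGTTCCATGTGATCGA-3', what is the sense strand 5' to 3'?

The coding strand is complementary and antiparallel to the template: take the complement (A↔T, G↔C) and reverse.

5′-TCGATCACATGGAACCGGCAAAATTCCGCGTAGCCAAGGGAATGGTTAGACTACCGATAGTGATACAT-3′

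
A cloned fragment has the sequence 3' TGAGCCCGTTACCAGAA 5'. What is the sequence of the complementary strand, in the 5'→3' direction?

The strand is given 3'→5', so its complement runs 5'→3' in the same left-to-right order: pair each base A↔T, G↔C.

5'-ACTCGGGCAATGGTCTT-3'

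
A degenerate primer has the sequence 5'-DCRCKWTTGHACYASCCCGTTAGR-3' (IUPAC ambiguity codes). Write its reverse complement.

Standard pairs A↔T, G↔C; ambiguity codes pair R↔Y, K↔M, W↔W, S↔S, D↔H. Complement (HGYGMWAACDTGRTSGGGCAATCY), then reverse for 5'→3'.

5′-YCTAACGGGSTRGTDCAAWMGYGH-3′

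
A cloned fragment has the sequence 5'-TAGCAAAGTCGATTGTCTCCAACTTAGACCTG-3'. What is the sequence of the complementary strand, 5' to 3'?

Pairing A↔T and G↔C gives ATCGTTTCAGCTAACAGAGGTTGAATCTGGAC, running 3'→5'. Reverse for the 5'→3' convention.

5'-CAGGTCTAAGTTGGAGACAATCGACTTTGCTA-3'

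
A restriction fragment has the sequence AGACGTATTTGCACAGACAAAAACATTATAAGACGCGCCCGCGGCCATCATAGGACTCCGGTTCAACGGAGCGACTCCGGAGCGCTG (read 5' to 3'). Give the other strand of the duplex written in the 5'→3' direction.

5'-CAGCGCTCCGGAGTCGCTCCGTTGAACCGGAGTCCTATGATGGCCGCGGGCGCGTCTTATAATGTTTTTGTCTGTGCAAATACGTCT-3'

Pairing A↔T and G↔C gives TCTGCATAAACGTGTCTGTTTTTGTAATATTCTGCGCGGGCGCCGGTAGTATCCTGAGGCCAAGTTGCCTCGCTGAGGCCTCGCGAC, running 3'→5'. Reverse for the 5'→3' convention.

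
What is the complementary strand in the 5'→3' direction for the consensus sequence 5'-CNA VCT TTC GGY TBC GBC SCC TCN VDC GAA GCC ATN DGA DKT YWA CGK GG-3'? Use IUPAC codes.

5'-CCMCGTWRAMHTCHNATGGCTTCGHBNGAGGSGVCGVARCCGAAAGBTNG-3'

Standard pairs A↔T, G↔C; ambiguity codes pair Y↔R, K↔M, W↔W, S↔S, B↔V, D↔H, N↔N. Complement (GNTBGAAAGCCRAVGCVGSGGAGNBHGCTTCGGTANHCTHMARWTGCMCC), then reverse for 5'→3'.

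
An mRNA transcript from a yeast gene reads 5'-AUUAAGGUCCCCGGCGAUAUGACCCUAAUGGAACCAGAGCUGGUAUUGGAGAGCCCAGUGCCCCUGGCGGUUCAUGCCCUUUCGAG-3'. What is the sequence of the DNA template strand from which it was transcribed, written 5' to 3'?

5'-CTCGAAAGGGCATGAACCGCCAGGGGCACTGGGCTCTCCAATACCAGCTCTGGTTCCATTAGGGTCATATCGCCGGGGACCTTAAT-3'

Replace U with T to get the coding DNA strand: ATTAAGGTCCCCGGCGATATGACCCTAATGGAACCAGAGCTGGTATTGGAGAGCCCAGTGCCCCTGGCGGTTCATGCCCTTTCGAG. The template strand is its reverse complement (complement TAATTCCAGGGGCCGCTATACTGGGATTACCTTGGTCTCGACCATAACCTCTCGGGTCACGGGGACCGCCAAGTACGGGAAAGCTC, then reverse).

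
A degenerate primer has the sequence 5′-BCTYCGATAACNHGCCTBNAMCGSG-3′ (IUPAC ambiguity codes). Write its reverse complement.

5'-CSCGKTNVAGGCDNGTTATCGRAGV-3'

Standard pairs A↔T, G↔C; ambiguity codes pair Y↔R, M↔K, S↔S, B↔V, H↔D, N↔N. Complement (VGARGCTATTGNDCGGAVNTKGCSC), then reverse for 5'→3'.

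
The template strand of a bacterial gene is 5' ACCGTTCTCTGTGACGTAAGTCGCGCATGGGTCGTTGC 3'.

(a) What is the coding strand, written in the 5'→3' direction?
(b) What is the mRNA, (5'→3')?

(a) 5'-GCAACGACCCATGCGCGACTTACGTCACAGAGAACGGT-3'
(b) 5′-GCAACGACCCAUGCGCGACUUACGUCACAGAGAACGGU-3′

(a) The coding strand is the reverse complement of the template: complement TGGCAAGAGACACTGCATTCAGCGCGTACCCAGCAACG, then reverse.
(b) mRNA has the coding-strand sequence with T→U.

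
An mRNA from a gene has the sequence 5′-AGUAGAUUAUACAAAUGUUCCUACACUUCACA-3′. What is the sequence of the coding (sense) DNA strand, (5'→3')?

5'-AGTAGATTATACAAATGTTCCTACACTTCACA-3'

The coding DNA strand has the same 5'→3' sequence as the mRNA with U replaced by T.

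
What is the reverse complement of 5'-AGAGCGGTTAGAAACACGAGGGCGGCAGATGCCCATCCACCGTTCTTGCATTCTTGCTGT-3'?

5′-ACAGCAAGAATGCAAGAACGGTGGATGGGCATCTGCCGCCCTCGTGTTTCTAACCGCTCT-3′

Reading the sequence 3'→5' and pairing each base (A↔T, G↔C) gives the reverse complement directly.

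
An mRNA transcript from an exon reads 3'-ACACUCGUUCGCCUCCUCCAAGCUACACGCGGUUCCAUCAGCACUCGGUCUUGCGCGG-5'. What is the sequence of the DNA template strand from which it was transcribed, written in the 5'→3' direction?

Written 5'→3' the mRNA is GGCGCGUUCUGGCUCACGACUACCUUGGCGCACAUCGAACCUCCUCCGCUUGCUCACA, so the coding DNA strand is GGCGCGTTCTGGCTCACGACTACCTTGGCGCACATCGAACCTCCTCCGCTTGCTCACA. The template is its reverse complement.

5′-TGTGAGCAAGCGGAGGAGGTTCGATGTGCGCCAAGGTAGTCGTGAGCCAGAACGCGCC-3′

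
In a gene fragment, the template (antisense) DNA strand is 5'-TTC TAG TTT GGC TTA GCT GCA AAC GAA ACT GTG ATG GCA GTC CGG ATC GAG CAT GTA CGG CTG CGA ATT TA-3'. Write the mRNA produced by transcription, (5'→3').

5'-UAAAUUCGCAGCCGUACAUGCUCGAUCCGGACUGCCAUCACAGUUUCGUUUGCAGCUAAGCCAAACUAGAA-3'

RNA polymerase reads the template 3'→5' and synthesizes mRNA 5'→3' by base-pairing (A→U, T→A, G↔C). The complement of the template is AAGATCAAACCGAATCGACGTTTGCTTTGACACTACCGTCAGGCCTAGCTCGTACATGCCGACGCTTAAAT; antiparallel, so 5'→3' the coding strand is TAAATTCGCAGCCGTACATGCTCGATCCGGACTGCCATCACAGTTTCGTTTGCAGCTAAGCCAAACTAGAA. Replace T with U for the mRNA.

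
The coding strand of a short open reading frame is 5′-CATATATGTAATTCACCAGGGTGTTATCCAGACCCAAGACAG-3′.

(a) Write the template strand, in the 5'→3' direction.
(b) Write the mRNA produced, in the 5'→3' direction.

(a) 5′-CTGTCTTGGGTCTGGATAACACCCTGGTGAATTACATATATG-3′
(b) 5′-CAUAUAUGUAAUUCACCAGGGUGUUAUCCAGACCCAAGACAG-3′

(a) The template strand is the reverse complement of the coding strand: complement GTATATACATTAAGTGGTCCCACAATAGGTCTGGGTTCTGTC, then reverse.
(b) mRNA matches the coding strand with T→U.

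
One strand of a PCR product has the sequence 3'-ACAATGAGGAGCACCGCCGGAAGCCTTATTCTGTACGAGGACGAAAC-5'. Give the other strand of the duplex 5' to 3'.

5'-TGTTACTCCTCGTGGCGGCCTTCGGAATAAGACATGCTCCTGCTTTG-3'

The strand is given 3'→5', so its complement runs 5'→3' in the same left-to-right order: pair each base A↔T, G↔C.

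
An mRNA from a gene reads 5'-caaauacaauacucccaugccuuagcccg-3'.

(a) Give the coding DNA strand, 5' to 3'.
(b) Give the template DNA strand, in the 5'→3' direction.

(a) 5'-CAAATACAATACTCCCATGCCTTAGCCCG-3'
(b) 5'-CGGGCTAAGGCATGGGAGTATTGTATTTG-3'

(a) The coding strand matches the mRNA with U→T.
(b) The template strand is the reverse complement of the coding strand.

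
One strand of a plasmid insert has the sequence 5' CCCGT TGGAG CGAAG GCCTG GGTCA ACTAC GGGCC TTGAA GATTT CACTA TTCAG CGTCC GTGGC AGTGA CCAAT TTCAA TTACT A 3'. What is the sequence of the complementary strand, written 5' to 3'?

5'-TAGTAATTGAAATTGGTCACTGCCACGGACGCTGAATAGTGAAATCTTCAAGGCCCGTAGTTGACCCAGGCCTTCGCTCCAACGGG-3'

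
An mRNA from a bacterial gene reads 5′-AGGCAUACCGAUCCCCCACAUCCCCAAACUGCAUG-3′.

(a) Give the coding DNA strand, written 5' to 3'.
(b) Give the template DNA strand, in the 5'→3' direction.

(a) 5'-AGGCATACCGATCCCCCACATCCCCAAACTGCATG-3'
(b) 5'-CATGCAGTTTGGGGATGTGGGGGATCGGTATGCCT-3'

(a) The coding strand matches the mRNA with U→T.
(b) The template strand is the reverse complement of the coding strand.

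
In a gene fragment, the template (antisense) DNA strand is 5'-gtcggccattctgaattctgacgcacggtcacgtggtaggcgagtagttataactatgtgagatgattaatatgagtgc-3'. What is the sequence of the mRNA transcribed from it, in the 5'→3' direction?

5'-GCACUCAUAUUAAUCAUCUCACAUAGUUAUAACUACUCGCCUACCACGUGACCGUGCGUCAGAAUUCAGAAUGGCCGAC-3'

The mRNA has the sequence of the coding strand (reverse complement of the template) with T→U. Reverse complement of GTCGGCCATTCTGAATTCTGACGCACGGTCACGTGGTAGGCGAGTAGTTATAACTATGTGAGATGATTAATATGAGTGC is GCACTCATATTAATCATCTCACATAGTTATAACTACTCGCCTACCACGTGACCGTGCGTCAGAATTCAGAATGGCCGAC; then T→U.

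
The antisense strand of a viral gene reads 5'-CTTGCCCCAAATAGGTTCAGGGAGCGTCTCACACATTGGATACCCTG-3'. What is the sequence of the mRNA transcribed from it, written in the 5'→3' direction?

5′-CAGGGUAUCCAAUGUGUGAGACGCUCCCUGAACCUAUUUGGGGCAAG-3′

The mRNA has the sequence of the coding strand (reverse complement of the template) with T→U. Reverse complement of CTTGCCCCAAATAGGTTCAGGGAGCGTCTCACACATTGGATACCCTG is CAGGGTATCCAATGTGTGAGACGCTCCCTGAACCTATTTGGGGCAAG; then T→U.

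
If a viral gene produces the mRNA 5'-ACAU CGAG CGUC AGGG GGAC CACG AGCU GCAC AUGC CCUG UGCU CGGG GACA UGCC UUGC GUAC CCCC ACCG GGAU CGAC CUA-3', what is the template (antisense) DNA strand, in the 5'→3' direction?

5′-TAGGTCGATCCCGGTGGGGGTACGCAAGGCATGTCCCCGAGCACAGGGCATGTGCAGCTCGTGGTCCCCCTGACGCTCGATGT-3′

Replace U with T to get the coding DNA strand: ACATCGAGCGTCAGGGGGACCACGAGCTGCACATGCCCTGTGCTCGGGGACATGCCTTGCGTACCCCCACCGGGATCGACCTA. The template strand is its reverse complement (complement TGTAGCTCGCAGTCCCCCTGGTGCTCGACGTGTACGGGACACGAGCCCCTGTACGGAACGCATGGGGGTGGCCCTAGCTGGAT, then reverse).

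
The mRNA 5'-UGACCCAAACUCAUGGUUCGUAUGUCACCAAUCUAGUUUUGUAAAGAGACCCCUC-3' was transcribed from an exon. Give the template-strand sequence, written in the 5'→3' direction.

5'-GAGGGGTCTCTTTACAAAACTAGATTGGTGACATACGAACCATGAGTTTGGGTCA-3'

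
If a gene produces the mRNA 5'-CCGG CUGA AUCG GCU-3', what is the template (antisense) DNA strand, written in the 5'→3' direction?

5′-AGCCGATTCAGCCGG-3′

Replace U with T to get the coding DNA strand: CCGGCTGAATCGGCT. The template strand is its reverse complement (complement GGCCGACTTAGCCGA, then reverse).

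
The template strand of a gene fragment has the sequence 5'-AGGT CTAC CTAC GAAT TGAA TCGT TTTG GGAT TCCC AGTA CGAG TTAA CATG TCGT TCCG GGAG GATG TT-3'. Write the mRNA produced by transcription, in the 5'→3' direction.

RNA polymerase reads the template 3'→5' and synthesizes mRNA 5'→3' by base-pairing (A→U, T→A, G↔C). The complement of the template is TCCAGATGGATGCTTAACTTAGCAAAACCCTAAGGGTCATGCTCAATTGTACAGCAAGGCCCTCCTACAA; antiparallel, so 5'→3' the coding strand is AACATCCTCCCGGAACGACATGTTAACTCGTACTGGGAATCCCAAAACGATTCAATTCGTAGGTAGACCT. Replace T with U for the mRNA.

5'-AACAUCCUCCCGGAACGACAUGUUAACUCGUACUGGGAAUCCCAAAACGAUUCAAUUCGUAGGUAGACCU-3'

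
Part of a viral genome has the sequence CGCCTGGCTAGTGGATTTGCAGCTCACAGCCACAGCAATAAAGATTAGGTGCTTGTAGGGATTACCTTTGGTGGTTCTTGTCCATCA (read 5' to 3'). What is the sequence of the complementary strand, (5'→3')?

The complement of CGCCTGGCTAGTGGATTTGCAGCTCACAGCCACAGCAATAAAGATTAGGTGCTTGTAGGGATTACCTTTGGTGGTTCTTGTCCATCA is GCGGACCGATCACCTAAACGTCGAGTGTCGGTGTCGTTATTTCTAATCCACGAACATCCCTAATGGAAACCACCAAGAACAGGTAGT (A↔T, G↔C). DNA strands are antiparallel, so the complementary strand runs 3'→5'; reversing gives the 5'→3' form.

5'-TGATGGACAAGAACCACCAAAGGTAATCCCTACAAGCACCTAATCTTTATTGCTGTGGCTGTGAGCTGCAAATCCACTAGCCAGGCG-3'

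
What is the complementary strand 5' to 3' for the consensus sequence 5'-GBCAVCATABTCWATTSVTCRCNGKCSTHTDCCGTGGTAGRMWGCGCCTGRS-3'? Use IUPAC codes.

5'-SYCAGGCGCWKYCTACCACGGHADASGMCNGYGABSAATWGAVTATGBTGVC-3'

Standard pairs A↔T, G↔C; ambiguity codes pair R↔Y, M↔K, W↔W, S↔S, B↔V, D↔H, N↔N. Complement (CVGTBGTATVAGWTAASBAGYGNCMGSADAHGGCACCATCYKWCGCGGACYS), then reverse for 5'→3'.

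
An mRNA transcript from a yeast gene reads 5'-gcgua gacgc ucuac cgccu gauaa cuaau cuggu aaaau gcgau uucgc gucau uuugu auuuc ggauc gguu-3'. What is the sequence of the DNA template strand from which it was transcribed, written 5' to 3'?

Replace U with T to get the coding DNA strand: GCGTAGACGCTCTACCGCCTGATAACTAATCTGGTAAAATGCGATTTCGCGTCATTTTGTATTTCGGATCGGTT. The template strand is its reverse complement (complement CGCATCTGCGAGATGGCGGACTATTGATTAGACCATTTTACGCTAAAGCGCAGTAAAACATAAAGCCTAGCCAA, then reverse).

5′-AACCGATCCGAAATACAAAATGACGCGAAATCGCATTTTACCAGATTAGTTATCAGGCGGTAGAGCGTCTACGC-3′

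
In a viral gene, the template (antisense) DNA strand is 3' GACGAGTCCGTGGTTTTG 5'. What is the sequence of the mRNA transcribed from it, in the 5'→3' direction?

5'-CUGCUCAGGCACCAAAAC-3'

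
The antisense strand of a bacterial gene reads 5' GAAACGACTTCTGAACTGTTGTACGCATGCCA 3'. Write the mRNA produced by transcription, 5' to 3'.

5′-UGGCAUGCGUACAACAGUUCAGAAGUCGUUUC-3′

RNA polymerase reads the template 3'→5' and synthesizes mRNA 5'→3' by base-pairing (A→U, T→A, G↔C). The complement of the template is CTTTGCTGAAGACTTGACAACATGCGTACGGT; antiparallel, so 5'→3' the coding strand is TGGCATGCGTACAACAGTTCAGAAGTCGTTTC. Replace T with U for the mRNA.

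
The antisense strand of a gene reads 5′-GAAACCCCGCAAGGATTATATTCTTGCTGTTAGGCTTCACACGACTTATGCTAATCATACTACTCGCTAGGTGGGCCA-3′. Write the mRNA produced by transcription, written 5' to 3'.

RNA polymerase reads the template 3'→5' and synthesizes mRNA 5'→3' by base-pairing (A→U, T→A, G↔C). The complement of the template is CTTTGGGGCGTTCCTAATATAAGAACGACAATCCGAAGTGTGCTGAATACGATTAGTATGATGAGCGATCCACCCGGT; antiparallel, so 5'→3' the coding strand is TGGCCCACCTAGCGAGTAGTATGATTAGCATAAGTCGTGTGAAGCCTAACAGCAAGAATATAATCCTTGCGGGGTTTC. Replace T with U for the mRNA.

5'-UGGCCCACCUAGCGAGUAGUAUGAUUAGCAUAAGUCGUGUGAAGCCUAACAGCAAGAAUAUAAUCCUUGCGGGGUUUC-3'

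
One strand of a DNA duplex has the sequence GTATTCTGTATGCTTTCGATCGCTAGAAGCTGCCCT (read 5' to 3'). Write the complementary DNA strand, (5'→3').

5'-AGGGCAGCTTCTAGCGATCGAAAGCATACAGAATAC-3'

Pairing A↔T and G↔C gives CATAAGACATACGAAAGCTAGCGATCTTCGACGGGA, running 3'→5'. Reverse for the 5'→3' convention.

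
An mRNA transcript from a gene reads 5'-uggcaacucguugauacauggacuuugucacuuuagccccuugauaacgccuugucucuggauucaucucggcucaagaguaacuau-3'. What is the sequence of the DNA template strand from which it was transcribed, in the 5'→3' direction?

Replace U with T to get the coding DNA strand: TGGCAACTCGTTGATACATGGACTTTGTCACTTTAGCCCCTTGATAACGCCTTGTCTCTGGATTCATCTCGGCTCAAGAGTAACTAT. The template strand is its reverse complement (complement ACCGTTGAGCAACTATGTACCTGAAACAGTGAAATCGGGGAACTATTGCGGAACAGAGACCTAAGTAGAGCCGAGTTCTCATTGATA, then reverse).

5'-ATAGTTACTCTTGAGCCGAGATGAATCCAGAGACAAGGCGTTATCAAGGGGCTAAAGTGACAAAGTCCATGTATCAACGAGTTGCCA-3'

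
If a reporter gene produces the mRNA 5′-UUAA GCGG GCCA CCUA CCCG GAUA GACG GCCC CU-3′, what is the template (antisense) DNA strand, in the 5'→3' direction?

Replace U with T to get the coding DNA strand: TTAAGCGGGCCACCTACCCGGATAGACGGCCCCT. The template strand is its reverse complement (complement AATTCGCCCGGTGGATGGGCCTATCTGCCGGGGA, then reverse).

5'-AGGGGCCGTCTATCCGGGTAGGTGGCCCGCTTAA-3'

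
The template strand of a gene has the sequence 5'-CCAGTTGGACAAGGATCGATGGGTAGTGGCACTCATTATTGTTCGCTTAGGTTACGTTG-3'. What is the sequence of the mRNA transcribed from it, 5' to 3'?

5′-CAACGUAACCUAAGCGAACAAUAAUGAGUGCCACUACCCAUCGAUCCUUGUCCAACUGG-3′

The mRNA has the sequence of the coding strand (reverse complement of the template) with T→U. Reverse complement of CCAGTTGGACAAGGATCGATGGGTAGTGGCACTCATTATTGTTCGCTTAGGTTACGTTG is CAACGTAACCTAAGCGAACAATAATGAGTGCCACTACCCATCGATCCTTGTCCAACTGG; then T→U.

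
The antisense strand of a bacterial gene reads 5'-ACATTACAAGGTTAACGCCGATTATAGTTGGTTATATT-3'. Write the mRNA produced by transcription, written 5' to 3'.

5′-AAUAUAACCAACUAUAAUCGGCGUUAACCUUGUAAUGU-3′

The mRNA has the sequence of the coding strand (reverse complement of the template) with T→U. Reverse complement of ACATTACAAGGTTAACGCCGATTATAGTTGGTTATATT is AATATAACCAACTATAATCGGCGTTAACCTTGTAATGT; then T→U.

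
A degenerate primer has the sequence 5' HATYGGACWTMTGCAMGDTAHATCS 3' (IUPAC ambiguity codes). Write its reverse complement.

Standard pairs A↔T, G↔C; ambiguity codes pair Y↔R, M↔K, W↔W, S↔S, D↔H. Complement (DTARCCTGWAKACGTKCHATDTAGS), then reverse for 5'→3'.

5'-SGATDTAHCKTGCAKAWGTCCRATD-3'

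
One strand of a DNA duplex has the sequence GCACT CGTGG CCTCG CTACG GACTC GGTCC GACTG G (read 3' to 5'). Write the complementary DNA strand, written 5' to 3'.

The strand is given 3'→5', so its complement runs 5'→3' in the same left-to-right order: pair each base A↔T, G↔C.

5'-CGTGAGCACCGGAGCGATGCCTGAGCCAGGCTGACC-3'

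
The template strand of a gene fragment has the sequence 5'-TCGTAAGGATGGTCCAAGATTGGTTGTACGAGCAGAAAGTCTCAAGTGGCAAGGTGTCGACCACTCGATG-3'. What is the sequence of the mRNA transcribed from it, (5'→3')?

The mRNA has the sequence of the coding strand (reverse complement of the template) with T→U. Reverse complement of TCGTAAGGATGGTCCAAGATTGGTTGTACGAGCAGAAAGTCTCAAGTGGCAAGGTGTCGACCACTCGATG is CATCGAGTGGTCGACACCTTGCCACTTGAGACTTTCTGCTCGTACAACCAATCTTGGACCATCCTTACGA; then T→U.

5'-CAUCGAGUGGUCGACACCUUGCCACUUGAGACUUUCUGCUCGUACAACCAAUCUUGGACCAUCCUUACGA-3'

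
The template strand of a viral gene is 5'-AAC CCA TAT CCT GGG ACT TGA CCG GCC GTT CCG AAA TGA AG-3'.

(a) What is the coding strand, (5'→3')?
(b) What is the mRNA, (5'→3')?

(a) The coding strand is the reverse complement of the template: complement TTGGGTATAGGACCCTGAACTGGCCGGCAAGGCTTTACTTC, then reverse.
(b) mRNA has the coding-strand sequence with T→U.

(a) 5′-CTTCATTTCGGAACGGCCGGTCAAGTCCCAGGATATGGGTT-3′
(b) 5'-CUUCAUUUCGGAACGGCCGGUCAAGUCCCAGGAUAUGGGUU-3'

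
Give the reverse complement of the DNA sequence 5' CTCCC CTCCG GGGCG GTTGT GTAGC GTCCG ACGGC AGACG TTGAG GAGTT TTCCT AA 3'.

Reading the sequence 3'→5' and pairing each base (A↔T, G↔C) gives the reverse complement directly.

5'-TTAGGAAAACTCCTCAACGTCTGCCGTCGGACGCTACACAACCGCCCCGGAGGGGAG-3'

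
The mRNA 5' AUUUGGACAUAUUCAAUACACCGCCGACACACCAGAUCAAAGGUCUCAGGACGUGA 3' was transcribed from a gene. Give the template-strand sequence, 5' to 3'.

Replace U with T to get the coding DNA strand: ATTTGGACATATTCAATACACCGCCGACACACCAGATCAAAGGTCTCAGGACGTGA. The template strand is its reverse complement (complement TAAACCTGTATAAGTTATGTGGCGGCTGTGTGGTCTAGTTTCCAGAGTCCTGCACT, then reverse).

5'-TCACGTCCTGAGACCTTTGATCTGGTGTGTCGGCGGTGTATTGAATATGTCCAAAT-3'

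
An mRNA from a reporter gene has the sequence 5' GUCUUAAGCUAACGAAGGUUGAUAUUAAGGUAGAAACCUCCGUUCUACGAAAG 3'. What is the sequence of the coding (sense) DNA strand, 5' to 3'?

5′-GTCTTAAGCTAACGAAGGTTGATATTAAGGTAGAAACCTCCGTTCTACGAAAG-3′

The coding DNA strand has the same 5'→3' sequence as the mRNA with U replaced by T.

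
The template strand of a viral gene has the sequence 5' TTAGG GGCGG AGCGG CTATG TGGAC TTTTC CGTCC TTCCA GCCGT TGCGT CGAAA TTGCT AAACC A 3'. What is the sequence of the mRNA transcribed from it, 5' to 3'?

RNA polymerase reads the template 3'→5' and synthesizes mRNA 5'→3' by base-pairing (A→U, T→A, G↔C). The complement of the template is AATCCCCGCCTCGCCGATACACCTGAAAAGGCAGGAAGGTCGGCAACGCAGCTTTAACGATTTGGT; antiparallel, so 5'→3' the coding strand is TGGTTTAGCAATTTCGACGCAACGGCTGGAAGGACGGAAAAGTCCACATAGCCGCTCCGCCCCTAA. Replace T with U for the mRNA.

5'-UGGUUUAGCAAUUUCGACGCAACGGCUGGAAGGACGGAAAAGUCCACAUAGCCGCUCCGCCCCUAA-3'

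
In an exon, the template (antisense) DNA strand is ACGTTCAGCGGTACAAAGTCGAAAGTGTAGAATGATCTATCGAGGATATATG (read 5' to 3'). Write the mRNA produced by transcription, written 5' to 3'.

5'-CAUAUAUCCUCGAUAGAUCAUUCUACACUUUCGACUUUGUACCGCUGAACGU-3'

The mRNA has the sequence of the coding strand (reverse complement of the template) with T→U. Reverse complement of ACGTTCAGCGGTACAAAGTCGAAAGTGTAGAATGATCTATCGAGGATATATG is CATATATCCTCGATAGATCATTCTACACTTTCGACTTTGTACCGCTGAACGT; then T→U.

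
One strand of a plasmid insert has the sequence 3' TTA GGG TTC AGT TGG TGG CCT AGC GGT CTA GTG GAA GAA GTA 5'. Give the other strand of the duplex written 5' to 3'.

5'-AATCCCAAGTCAACCACCGGATCGCCAGATCACCTTCTTCAT-3'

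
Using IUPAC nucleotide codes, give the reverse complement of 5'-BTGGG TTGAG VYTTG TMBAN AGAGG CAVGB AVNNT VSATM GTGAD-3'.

Standard pairs A↔T, G↔C; ambiguity codes pair Y↔R, M↔K, S↔S, B↔V, D↔H, N↔N. Complement (VACCCAACTCBRAACAKVTNTCTCCGTBCVTBNNABSTAKCACTH), then reverse for 5'→3'.

5'-HTCACKATSBANNBTVCBTGCCTCTNTVKACAARBCTCAACCCAV-3'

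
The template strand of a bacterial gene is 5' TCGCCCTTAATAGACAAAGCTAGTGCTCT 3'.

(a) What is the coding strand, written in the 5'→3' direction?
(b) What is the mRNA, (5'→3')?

(a) 5′-AGAGCACTAGCTTTGTCTATTAAGGGCGA-3′
(b) 5'-AGAGCACUAGCUUUGUCUAUUAAGGGCGA-3'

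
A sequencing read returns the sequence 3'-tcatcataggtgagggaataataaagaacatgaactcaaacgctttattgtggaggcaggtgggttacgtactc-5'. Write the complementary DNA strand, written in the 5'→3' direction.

The strand is given 3'→5', so its complement runs 5'→3' in the same left-to-right order: pair each base A↔T, G↔C.

5′-AGTAGTATCCACTCCCTTATTATTTCTTGTACTTGAGTTTGCGAAATAACACCTCCGTCCACCCAATGCATGAG-3′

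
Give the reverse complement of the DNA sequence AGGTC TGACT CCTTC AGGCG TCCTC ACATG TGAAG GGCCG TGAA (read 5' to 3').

Reading the sequence 3'→5' and pairing each base (A↔T, G↔C) gives the reverse complement directly.

5'-TTCACGGCCCTTCACATGTGAGGACGCCTGAAGGAGTCAGACCT-3'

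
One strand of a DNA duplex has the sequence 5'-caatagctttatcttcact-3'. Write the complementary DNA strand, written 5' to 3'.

5′-AGTGAAGATAAAGCTATTG-3′

The complement of CAATAGCTTTATCTTCACT is GTTATCGAAATAGAAGTGA (A↔T, G↔C). DNA strands are antiparallel, so the complementary strand runs 3'→5'; reversing gives the 5'→3' form.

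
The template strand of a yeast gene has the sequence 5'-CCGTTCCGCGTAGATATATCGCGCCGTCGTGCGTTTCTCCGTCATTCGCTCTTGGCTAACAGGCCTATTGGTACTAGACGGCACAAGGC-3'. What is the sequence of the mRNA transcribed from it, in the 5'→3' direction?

5'-GCCUUGUGCCGUCUAGUACCAAUAGGCCUGUUAGCCAAGAGCGAAUGACGGAGAAACGCACGACGGCGCGAUAUAUCUACGCGGAACGG-3'

RNA polymerase reads the template 3'→5' and synthesizes mRNA 5'→3' by base-pairing (A→U, T→A, G↔C). The complement of the template is GGCAAGGCGCATCTATATAGCGCGGCAGCACGCAAAGAGGCAGTAAGCGAGAACCGATTGTCCGGATAACCATGATCTGCCGTGTTCCG; antiparallel, so 5'→3' the coding strand is GCCTTGTGCCGTCTAGTACCAATAGGCCTGTTAGCCAAGAGCGAATGACGGAGAAACGCACGACGGCGCGATATATCTACGCGGAACGG. Replace T with U for the mRNA.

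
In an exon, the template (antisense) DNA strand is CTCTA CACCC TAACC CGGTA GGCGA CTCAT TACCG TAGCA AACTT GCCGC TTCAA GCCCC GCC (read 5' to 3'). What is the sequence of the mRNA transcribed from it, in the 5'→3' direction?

5'-GGCGGGGCUUGAAGCGGCAAGUUUGCUACGGUAAUGAGUCGCCUACCGGGUUAGGGUGUAGAG-3'

The mRNA has the sequence of the coding strand (reverse complement of the template) with T→U. Reverse complement of CTCTACACCCTAACCCGGTAGGCGACTCATTACCGTAGCAAACTTGCCGCTTCAAGCCCCGCC is GGCGGGGCTTGAAGCGGCAAGTTTGCTACGGTAATGAGTCGCCTACCGGGTTAGGGTGTAGAG; then T→U.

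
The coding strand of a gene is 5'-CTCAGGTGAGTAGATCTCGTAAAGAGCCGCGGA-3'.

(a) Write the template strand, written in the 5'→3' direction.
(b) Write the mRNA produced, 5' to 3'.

(a) 5′-TCCGCGGCTCTTTACGAGATCTACTCACCTGAG-3′
(b) 5'-CUCAGGUGAGUAGAUCUCGUAAAGAGCCGCGGA-3'

(a) The template strand is the reverse complement of the coding strand: complement GAGTCCACTCATCTAGAGCATTTCTCGGCGCCT, then reverse.
(b) mRNA matches the coding strand with T→U.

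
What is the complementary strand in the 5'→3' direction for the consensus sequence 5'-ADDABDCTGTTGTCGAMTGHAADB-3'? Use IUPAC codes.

5'-VHTTDCAKTCGACAACAGHVTHHT-3'

Standard pairs A↔T, G↔C; ambiguity codes pair M↔K, B↔V, D↔H. Complement (THHTVHGACAACAGCTKACDTTHV), then reverse for 5'→3'.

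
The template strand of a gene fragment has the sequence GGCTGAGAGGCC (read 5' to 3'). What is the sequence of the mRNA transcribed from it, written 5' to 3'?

5'-GGCCUCUCAGCC-3'

The mRNA has the sequence of the coding strand (reverse complement of the template) with T→U. Reverse complement of GGCTGAGAGGCC is GGCCTCTCAGCC; then T→U.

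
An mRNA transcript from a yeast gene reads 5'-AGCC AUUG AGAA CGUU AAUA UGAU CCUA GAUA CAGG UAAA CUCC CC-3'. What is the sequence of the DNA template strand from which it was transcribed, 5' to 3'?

5′-GGGGAGTTTACCTGTATCTAGGATCATATTAACGTTCTCAATGGCT-3′

Replace U with T to get the coding DNA strand: AGCCATTGAGAACGTTAATATGATCCTAGATACAGGTAAACTCCCC. The template strand is its reverse complement (complement TCGGTAACTCTTGCAATTATACTAGGATCTATGTCCATTTGAGGGG, then reverse).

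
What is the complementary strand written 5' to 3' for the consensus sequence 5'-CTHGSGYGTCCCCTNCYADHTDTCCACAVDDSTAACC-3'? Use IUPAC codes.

5'-GGTTASHHBTGTGGAHADHTRGNAGGGGACRCSCDAG-3'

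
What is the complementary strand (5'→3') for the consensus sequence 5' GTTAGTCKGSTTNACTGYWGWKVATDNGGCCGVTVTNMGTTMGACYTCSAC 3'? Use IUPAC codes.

5'-GTSGARGTCKAACKNABABCGGCCNHATBMWCWRCAGTNAASCMGACTAAC-3'

Standard pairs A↔T, G↔C; ambiguity codes pair Y↔R, M↔K, W↔W, S↔S, D↔H, V↔B, N↔N. Complement (CAATCAGMCSAANTGACRWCWMBTAHNCCGGCBABANKCAAKCTGRAGSTG), then reverse for 5'→3'.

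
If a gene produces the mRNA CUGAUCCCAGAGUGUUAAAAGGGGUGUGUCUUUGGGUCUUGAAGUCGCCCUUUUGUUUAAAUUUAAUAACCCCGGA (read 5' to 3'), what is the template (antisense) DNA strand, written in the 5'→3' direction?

5'-TCCGGGGTTATTAAATTTAAACAAAAGGGCGACTTCAAGACCCAAAGACACACCCCTTTTAACACTCTGGGATCAG-3'

Replace U with T to get the coding DNA strand: CTGATCCCAGAGTGTTAAAAGGGGTGTGTCTTTGGGTCTTGAAGTCGCCCTTTTGTTTAAATTTAATAACCCCGGA. The template strand is its reverse complement (complement GACTAGGGTCTCACAATTTTCCCCACACAGAAACCCAGAACTTCAGCGGGAAAACAAATTTAAATTATTGGGGCCT, then reverse).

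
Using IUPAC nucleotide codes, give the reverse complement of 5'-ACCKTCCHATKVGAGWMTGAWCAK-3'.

Standard pairs A↔T, G↔C; ambiguity codes pair M↔K, W↔W, H↔D, V↔B. Complement (TGGMAGGDTAMBCTCWKACTWGTM), then reverse for 5'→3'.

5'-MTGWTCAKWCTCBMATDGGAMGGT-3'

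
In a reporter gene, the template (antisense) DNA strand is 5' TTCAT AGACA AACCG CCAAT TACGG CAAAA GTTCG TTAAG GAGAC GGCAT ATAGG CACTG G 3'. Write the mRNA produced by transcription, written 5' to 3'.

5'-CCAGUGCCUAUAUGCCGUCUCCUUAACGAACUUUUGCCGUAAUUGGCGGUUUGUCUAUGAA-3'

RNA polymerase reads the template 3'→5' and synthesizes mRNA 5'→3' by base-pairing (A→U, T→A, G↔C). The complement of the template is AAGTATCTGTTTGGCGGTTAATGCCGTTTTCAAGCAATTCCTCTGCCGTATATCCGTGACC; antiparallel, so 5'→3' the coding strand is CCAGTGCCTATATGCCGTCTCCTTAACGAACTTTTGCCGTAATTGGCGGTTTGTCTATGAA. Replace T with U for the mRNA.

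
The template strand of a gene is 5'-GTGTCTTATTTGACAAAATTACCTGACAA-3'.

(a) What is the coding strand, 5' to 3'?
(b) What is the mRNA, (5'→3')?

(a) The coding strand is the reverse complement of the template: complement CACAGAATAAACTGTTTTAATGGACTGTT, then reverse.
(b) mRNA has the coding-strand sequence with T→U.

(a) 5'-TTGTCAGGTAATTTTGTCAAATAAGACAC-3'
(b) 5'-UUGUCAGGUAAUUUUGUCAAAUAAGACAC-3'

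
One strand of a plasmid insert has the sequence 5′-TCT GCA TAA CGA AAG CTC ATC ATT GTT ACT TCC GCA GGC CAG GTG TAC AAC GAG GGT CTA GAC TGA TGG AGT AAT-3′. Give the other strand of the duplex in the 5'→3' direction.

5'-ATTACTCCATCAGTCTAGACCCTCGTTGTACACCTGGCCTGCGGAAGTAACAATGATGAGCTTTCGTTATGCAGA-3'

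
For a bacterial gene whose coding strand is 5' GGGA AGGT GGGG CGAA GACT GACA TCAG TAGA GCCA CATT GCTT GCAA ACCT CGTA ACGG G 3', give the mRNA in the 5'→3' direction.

mRNA has the coding-strand sequence with U in place of T.

5'-GGGAAGGUGGGGCGAAGACUGACAUCAGUAGAGCCACAUUGCUUGCAAACCUCGUAACGGG-3'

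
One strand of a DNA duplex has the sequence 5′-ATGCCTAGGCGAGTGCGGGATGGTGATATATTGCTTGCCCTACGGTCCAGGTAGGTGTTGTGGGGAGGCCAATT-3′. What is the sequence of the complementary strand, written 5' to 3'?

5′-AATTGGCCTCCCCACAACACCTACCTGGACCGTAGGGCAAGCAATATATCACCATCCCGCACTCGCCTAGGCAT-3′

Pairing A↔T and G↔C gives TACGGATCCGCTCACGCCCTACCACTATATAACGAACGGGATGCCAGGTCCATCCACAACACCCCTCCGGTTAA, running 3'→5'. Reverse for the 5'→3' convention.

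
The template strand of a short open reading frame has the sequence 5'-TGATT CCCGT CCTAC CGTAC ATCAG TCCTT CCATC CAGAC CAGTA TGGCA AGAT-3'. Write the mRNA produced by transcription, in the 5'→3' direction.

5'-AUCUUGCCAUACUGGUCUGGAUGGAAGGACUGAUGUACGGUAGGACGGGAAUCA-3'

The mRNA has the sequence of the coding strand (reverse complement of the template) with T→U. Reverse complement of TGATTCCCGTCCTACCGTACATCAGTCCTTCCATCCAGACCAGTATGGCAAGAT is ATCTTGCCATACTGGTCTGGATGGAAGGACTGATGTACGGTAGGACGGGAATCA; then T→U.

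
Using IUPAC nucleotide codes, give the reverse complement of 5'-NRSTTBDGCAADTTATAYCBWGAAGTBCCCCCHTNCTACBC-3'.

Standard pairs A↔T, G↔C; ambiguity codes pair R↔Y, W↔W, S↔S, B↔V, D↔H, N↔N. Complement (NYSAAVHCGTTHAATATRGVWCTTCAVGGGGGDANGATGVG), then reverse for 5'→3'.

5'-GVGTAGNADGGGGGVACTTCWVGRTATAAHTTGCHVAASYN-3'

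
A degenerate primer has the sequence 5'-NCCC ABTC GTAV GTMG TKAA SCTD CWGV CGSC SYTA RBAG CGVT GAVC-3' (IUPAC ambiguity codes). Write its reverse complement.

Standard pairs A↔T, G↔C; ambiguity codes pair R↔Y, M↔K, W↔W, S↔S, B↔V, D↔H, N↔N. Complement (NGGGTVAGCATBCAKCAMTTSGAHGWCBGCSGSRATYVTCGCBACTBG), then reverse for 5'→3'.

5′-GBTCABCGCTVYTARSGSCGBCWGHAGSTTMACKACBTACGAVTGGGN-3′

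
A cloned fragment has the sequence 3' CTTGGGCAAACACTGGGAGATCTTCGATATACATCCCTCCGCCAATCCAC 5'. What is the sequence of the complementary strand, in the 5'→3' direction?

The strand is given 3'→5', so its complement runs 5'→3' in the same left-to-right order: pair each base A↔T, G↔C.

5'-GAACCCGTTTGTGACCCTCTAGAAGCTATATGTAGGGAGGCGGTTAGGTG-3'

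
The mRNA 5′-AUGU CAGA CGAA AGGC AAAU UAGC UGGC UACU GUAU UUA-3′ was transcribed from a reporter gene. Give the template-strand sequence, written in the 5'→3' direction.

Replace U with T to get the coding DNA strand: ATGTCAGACGAAAGGCAAATTAGCTGGCTACTGTATTTA. The template strand is its reverse complement (complement TACAGTCTGCTTTCCGTTTAATCGACCGATGACATAAAT, then reverse).

5′-TAAATACAGTAGCCAGCTAATTTGCCTTTCGTCTGACAT-3′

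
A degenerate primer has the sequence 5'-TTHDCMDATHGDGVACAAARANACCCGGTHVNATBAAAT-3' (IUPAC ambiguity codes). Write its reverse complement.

Standard pairs A↔T, G↔C; ambiguity codes pair R↔Y, M↔K, B↔V, D↔H, N↔N. Complement (AADHGKHTADCHCBTGTTTYTNTGGGCCADBNTAVTTTA), then reverse for 5'→3'.

5′-ATTTVATNBDACCGGGTNTYTTTGTBCHCDATHKGHDAA-3′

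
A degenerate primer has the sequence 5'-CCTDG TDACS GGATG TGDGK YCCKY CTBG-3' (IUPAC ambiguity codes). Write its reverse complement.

Standard pairs A↔T, G↔C; ambiguity codes pair Y↔R, K↔M, S↔S, B↔V, D↔H. Complement (GGAHCAHTGSCCTACACHCMRGGMRGAVC), then reverse for 5'→3'.

5'-CVAGRMGGRMCHCACATCCSGTHACHAGG-3'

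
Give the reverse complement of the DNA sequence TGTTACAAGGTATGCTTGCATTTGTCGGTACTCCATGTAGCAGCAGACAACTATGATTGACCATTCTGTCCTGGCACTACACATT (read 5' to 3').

5'-AATGTGTAGTGCCAGGACAGAATGGTCAATCATAGTTGTCTGCTGCTACATGGAGTACCGACAAATGCAAGCATACCTTGTAACA-3'

Reading the sequence 3'→5' and pairing each base (A↔T, G↔C) gives the reverse complement directly.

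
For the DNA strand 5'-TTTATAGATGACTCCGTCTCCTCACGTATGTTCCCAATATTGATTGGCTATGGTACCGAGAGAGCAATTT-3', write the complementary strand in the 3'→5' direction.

Base-pairing A↔T, G↔C gives the complement. The complementary strand is antiparallel, so paired with a 5'→3' strand it runs 3'→5'.

3'-AAATATCTACTGAGGCAGAGGAGTGCATACAAGGGTTATAACTAACCGATACCATGGCTCTCTCGTTAAA-5'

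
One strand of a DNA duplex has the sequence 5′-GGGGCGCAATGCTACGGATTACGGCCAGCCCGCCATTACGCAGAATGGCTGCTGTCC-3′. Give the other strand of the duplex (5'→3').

The complement of GGGGCGCAATGCTACGGATTACGGCCAGCCCGCCATTACGCAGAATGGCTGCTGTCC is CCCCGCGTTACGATGCCTAATGCCGGTCGGGCGGTAATGCGTCTTACCGACGACAGG (A↔T, G↔C). DNA strands are antiparallel, so the complementary strand runs 3'→5'; reversing gives the 5'→3' form.

5'-GGACAGCAGCCATTCTGCGTAATGGCGGGCTGGCCGTAATCCGTAGCATTGCGCCCC-3'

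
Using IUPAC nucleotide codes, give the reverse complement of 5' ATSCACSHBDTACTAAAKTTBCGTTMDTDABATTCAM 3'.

5′-KTGAATVTHAHKAACGVAAMTTTAGTAHVDSGTGSAT-3′

Standard pairs A↔T, G↔C; ambiguity codes pair M↔K, S↔S, B↔V, D↔H. Complement (TASGTGSDVHATGATTTMAAVGCAAKHAHTVTAAGTK), then reverse for 5'→3'.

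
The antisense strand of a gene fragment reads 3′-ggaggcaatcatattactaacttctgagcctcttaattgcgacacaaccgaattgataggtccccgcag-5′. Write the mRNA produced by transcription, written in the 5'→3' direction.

5'-CCUCCGUUAGUAUAAUGAUUGAAGACUCGGAGAAUUAACGCUGUGUUGGCUUAACUAUCCAGGGGCGUC-3'

Reading the template 3'→5' as shown, RNA polymerase pairs each base (A→U, T→A, G↔C) to build mRNA 5'→3' directly.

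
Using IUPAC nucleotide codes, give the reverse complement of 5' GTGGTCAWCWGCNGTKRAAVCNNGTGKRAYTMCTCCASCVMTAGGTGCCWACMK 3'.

5'-MKGTWGGCACCTAKBGSTGGAGKARTYMCACNNGBTTYMACNGCWGWTGACCAC-3'

Standard pairs A↔T, G↔C; ambiguity codes pair R↔Y, M↔K, W↔W, S↔S, V↔B, N↔N. Complement (CACCAGTWGWCGNCAMYTTBGNNCACMYTRAKGAGGTSGBKATCCACGGWTGKM), then reverse for 5'→3'.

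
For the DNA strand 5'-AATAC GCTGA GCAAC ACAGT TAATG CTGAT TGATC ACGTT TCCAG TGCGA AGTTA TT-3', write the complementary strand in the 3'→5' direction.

3'-TTATGCGACTCGTTGTGTCAATTACGACTAACTAGTGCAAAGGTCACGCTTCAATAA-5'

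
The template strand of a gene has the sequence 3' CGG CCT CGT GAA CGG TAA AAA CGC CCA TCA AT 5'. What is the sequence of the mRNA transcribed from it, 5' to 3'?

Reading the template 3'→5' as shown, RNA polymerase pairs each base (A→U, T→A, G↔C) to build mRNA 5'→3' directly.

5'-GCCGGAGCACUUGCCAUUUUUGCGGGUAGUUA-3'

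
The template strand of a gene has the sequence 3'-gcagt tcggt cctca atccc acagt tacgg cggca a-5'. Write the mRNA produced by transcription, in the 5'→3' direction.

Reading the template 3'→5' as shown, RNA polymerase pairs each base (A→U, T→A, G↔C) to build mRNA 5'→3' directly.

5'-CGUCAAGCCAGGAGUUAGGGUGUCAAUGCCGCCGUU-3'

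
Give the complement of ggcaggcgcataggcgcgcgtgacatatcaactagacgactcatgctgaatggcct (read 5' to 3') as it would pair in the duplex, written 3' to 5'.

3'-CCGTCCGCGTATCCGCGCGCACTGTATAGTTGATCTGCTGAGTACGACTTACCGGA-5'

Base-pairing A↔T, G↔C gives the complement. The complementary strand is antiparallel, so paired with a 5'→3' strand it runs 3'→5'.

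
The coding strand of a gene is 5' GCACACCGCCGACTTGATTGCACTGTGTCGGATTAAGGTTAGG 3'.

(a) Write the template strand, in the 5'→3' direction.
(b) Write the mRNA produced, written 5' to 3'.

(a) The template strand is the reverse complement of the coding strand: complement CGTGTGGCGGCTGAACTAACGTGACACAGCCTAATTCCAATCC, then reverse.
(b) mRNA matches the coding strand with T→U.

(a) 5'-CCTAACCTTAATCCGACACAGTGCAATCAAGTCGGCGGTGTGC-3'
(b) 5'-GCACACCGCCGACUUGAUUGCACUGUGUCGGAUUAAGGUUAGG-3'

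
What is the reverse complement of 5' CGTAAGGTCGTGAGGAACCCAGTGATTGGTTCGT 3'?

Complement each base (A↔T, G↔C): GCATTCCAGCACTCCTTGGGTCACTAACCAAGCA. Then reverse.

5'-ACGAACCAATCACTGGGTTCCTCACGACCTTACG-3'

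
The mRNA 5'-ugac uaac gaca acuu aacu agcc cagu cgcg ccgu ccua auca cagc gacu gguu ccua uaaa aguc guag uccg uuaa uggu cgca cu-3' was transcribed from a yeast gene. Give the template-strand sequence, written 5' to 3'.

5'-AGTGCGACCATTAACGGACTACGACTTTTATAGGAACCAGTCGCTGTGATTAGGACGGCGCGACTGGGCTAGTTAAGTTGTCGTTAGTCA-3'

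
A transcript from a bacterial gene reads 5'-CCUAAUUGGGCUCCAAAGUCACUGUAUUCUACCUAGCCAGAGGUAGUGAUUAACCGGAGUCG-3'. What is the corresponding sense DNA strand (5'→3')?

The coding DNA strand has the same 5'→3' sequence as the mRNA with U replaced by T.

5'-CCTAATTGGGCTCCAAAGTCACTGTATTCTACCTAGCCAGAGGTAGTGATTAACCGGAGTCG-3'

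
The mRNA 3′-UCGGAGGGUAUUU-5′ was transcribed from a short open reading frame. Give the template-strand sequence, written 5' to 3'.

Written 5'→3' the mRNA is UUUAUGGGAGGCU, so the coding DNA strand is TTTATGGGAGGCT. The template is its reverse complement.

5′-AGCCTCCCATAAA-3′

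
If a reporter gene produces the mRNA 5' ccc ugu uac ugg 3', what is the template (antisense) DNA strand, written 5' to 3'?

5′-CCAGTAACAGGG-3′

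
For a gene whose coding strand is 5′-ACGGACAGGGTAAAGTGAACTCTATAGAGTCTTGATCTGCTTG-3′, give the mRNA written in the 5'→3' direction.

5′-ACGGACAGGGUAAAGUGAACUCUAUAGAGUCUUGAUCUGCUUG-3′

The mRNA is synthesized from the template strand, so it matches the coding strand with T replaced by U.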